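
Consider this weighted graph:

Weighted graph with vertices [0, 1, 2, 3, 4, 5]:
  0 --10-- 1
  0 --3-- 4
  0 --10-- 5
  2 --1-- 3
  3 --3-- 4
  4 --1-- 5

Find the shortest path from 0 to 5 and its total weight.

Using Dijkstra's algorithm from vertex 0:
Shortest path: 0 -> 4 -> 5
Total weight: 3 + 1 = 4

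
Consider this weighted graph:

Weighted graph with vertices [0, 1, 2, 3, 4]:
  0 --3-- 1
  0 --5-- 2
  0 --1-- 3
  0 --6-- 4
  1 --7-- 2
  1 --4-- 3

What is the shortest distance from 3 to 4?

Using Dijkstra's algorithm from vertex 3:
Shortest path: 3 -> 0 -> 4
Total weight: 1 + 6 = 7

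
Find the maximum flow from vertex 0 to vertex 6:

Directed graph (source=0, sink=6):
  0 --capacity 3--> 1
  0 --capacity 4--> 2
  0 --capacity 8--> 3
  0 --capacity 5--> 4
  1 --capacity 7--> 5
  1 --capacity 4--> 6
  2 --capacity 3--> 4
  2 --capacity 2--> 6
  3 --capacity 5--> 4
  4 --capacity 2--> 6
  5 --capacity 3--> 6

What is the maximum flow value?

Computing max flow:
  Flow on (0->1): 3/3
  Flow on (0->2): 2/4
  Flow on (0->3): 2/8
  Flow on (1->6): 3/4
  Flow on (2->6): 2/2
  Flow on (3->4): 2/5
  Flow on (4->6): 2/2
Maximum flow = 7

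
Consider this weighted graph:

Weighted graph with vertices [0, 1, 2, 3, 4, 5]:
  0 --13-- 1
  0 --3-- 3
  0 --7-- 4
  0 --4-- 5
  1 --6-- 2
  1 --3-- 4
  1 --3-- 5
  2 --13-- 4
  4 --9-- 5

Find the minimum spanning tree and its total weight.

Applying Kruskal's algorithm (sort edges by weight, add if no cycle):
  Add (0,3) w=3
  Add (1,4) w=3
  Add (1,5) w=3
  Add (0,5) w=4
  Add (1,2) w=6
  Skip (0,4) w=7 (creates cycle)
  Skip (4,5) w=9 (creates cycle)
  Skip (0,1) w=13 (creates cycle)
  Skip (2,4) w=13 (creates cycle)
MST weight = 19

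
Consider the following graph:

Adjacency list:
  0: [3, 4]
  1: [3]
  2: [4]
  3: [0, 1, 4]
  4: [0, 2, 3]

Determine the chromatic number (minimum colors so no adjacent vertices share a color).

The graph has a maximum clique of size 3 (lower bound on chromatic number).
A valid 3-coloring: {0: 2, 1: 1, 2: 0, 3: 0, 4: 1}.
Chromatic number = 3.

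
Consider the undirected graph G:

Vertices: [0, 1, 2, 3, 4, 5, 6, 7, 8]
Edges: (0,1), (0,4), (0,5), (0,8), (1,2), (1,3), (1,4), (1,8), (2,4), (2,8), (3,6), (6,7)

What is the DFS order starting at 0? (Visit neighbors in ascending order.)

DFS from vertex 0 (neighbors processed in ascending order):
Visit order: 0, 1, 2, 4, 8, 3, 6, 7, 5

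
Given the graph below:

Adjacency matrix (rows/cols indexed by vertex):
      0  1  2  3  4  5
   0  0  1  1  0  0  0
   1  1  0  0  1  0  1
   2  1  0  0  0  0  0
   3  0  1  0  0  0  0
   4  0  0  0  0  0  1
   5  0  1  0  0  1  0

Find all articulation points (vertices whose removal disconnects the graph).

An articulation point is a vertex whose removal disconnects the graph.
Articulation points: [0, 1, 5]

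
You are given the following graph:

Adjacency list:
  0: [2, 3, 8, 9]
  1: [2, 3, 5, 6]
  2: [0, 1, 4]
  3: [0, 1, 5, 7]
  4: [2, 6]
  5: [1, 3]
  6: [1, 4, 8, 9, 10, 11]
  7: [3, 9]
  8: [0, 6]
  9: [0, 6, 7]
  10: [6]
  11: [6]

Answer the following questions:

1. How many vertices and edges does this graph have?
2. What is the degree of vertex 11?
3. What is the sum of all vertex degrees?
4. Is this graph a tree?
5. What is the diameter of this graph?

Count: 12 vertices, 17 edges.
Vertex 11 has neighbors [6], degree = 1.
Handshaking lemma: 2 * 17 = 34.
A tree on 12 vertices has 11 edges. This graph has 17 edges (6 extra). Not a tree.
Diameter (longest shortest path) = 3.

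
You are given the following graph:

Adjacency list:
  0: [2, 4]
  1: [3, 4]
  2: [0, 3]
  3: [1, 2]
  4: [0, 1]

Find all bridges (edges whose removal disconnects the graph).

No bridges found. The graph is 2-edge-connected (no single edge removal disconnects it).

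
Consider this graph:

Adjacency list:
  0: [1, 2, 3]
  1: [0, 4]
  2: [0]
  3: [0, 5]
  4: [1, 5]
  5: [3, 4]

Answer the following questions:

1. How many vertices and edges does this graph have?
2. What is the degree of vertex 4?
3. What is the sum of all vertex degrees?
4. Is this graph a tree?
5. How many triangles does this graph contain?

Count: 6 vertices, 6 edges.
Vertex 4 has neighbors [1, 5], degree = 2.
Handshaking lemma: 2 * 6 = 12.
A tree on 6 vertices has 5 edges. This graph has 6 edges (1 extra). Not a tree.
Number of triangles = 0.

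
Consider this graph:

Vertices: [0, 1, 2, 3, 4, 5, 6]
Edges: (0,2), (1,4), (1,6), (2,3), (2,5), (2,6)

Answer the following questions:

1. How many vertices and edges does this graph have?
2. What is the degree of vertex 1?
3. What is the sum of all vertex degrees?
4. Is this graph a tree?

Count: 7 vertices, 6 edges.
Vertex 1 has neighbors [4, 6], degree = 2.
Handshaking lemma: 2 * 6 = 12.
A graph is a tree iff it is connected and has exactly n-1 edges. This graph is connected (all 7 vertices in one component) and has 7-1 = 6 edges. It is a tree.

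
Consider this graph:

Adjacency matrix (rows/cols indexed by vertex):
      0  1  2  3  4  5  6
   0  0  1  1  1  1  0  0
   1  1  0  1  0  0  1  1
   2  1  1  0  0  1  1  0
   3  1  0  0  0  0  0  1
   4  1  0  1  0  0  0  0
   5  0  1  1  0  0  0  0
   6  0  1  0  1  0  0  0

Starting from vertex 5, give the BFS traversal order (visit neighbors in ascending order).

BFS from vertex 5 (neighbors processed in ascending order):
Visit order: 5, 1, 2, 0, 6, 4, 3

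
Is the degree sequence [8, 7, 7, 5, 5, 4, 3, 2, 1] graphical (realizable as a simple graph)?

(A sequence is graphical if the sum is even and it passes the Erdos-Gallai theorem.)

Sum of degrees = 42. Sum is even but fails Erdos-Gallai. The sequence is NOT graphical.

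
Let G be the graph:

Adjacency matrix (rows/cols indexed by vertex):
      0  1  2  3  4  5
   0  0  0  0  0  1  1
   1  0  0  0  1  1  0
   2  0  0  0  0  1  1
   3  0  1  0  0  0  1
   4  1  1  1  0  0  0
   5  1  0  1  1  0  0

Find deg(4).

Vertex 4 has neighbors [0, 1, 2], so deg(4) = 3.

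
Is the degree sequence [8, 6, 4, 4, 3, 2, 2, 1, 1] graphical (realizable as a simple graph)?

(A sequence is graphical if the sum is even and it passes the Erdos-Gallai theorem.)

Sum of degrees = 31. Sum is odd, so the sequence is NOT graphical.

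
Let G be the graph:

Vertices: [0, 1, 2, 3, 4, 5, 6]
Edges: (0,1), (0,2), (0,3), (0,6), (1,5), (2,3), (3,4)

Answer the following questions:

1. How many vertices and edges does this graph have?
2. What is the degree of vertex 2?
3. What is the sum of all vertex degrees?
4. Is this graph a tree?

Count: 7 vertices, 7 edges.
Vertex 2 has neighbors [0, 3], degree = 2.
Handshaking lemma: 2 * 7 = 14.
A tree on 7 vertices has 6 edges. This graph has 7 edges (1 extra). Not a tree.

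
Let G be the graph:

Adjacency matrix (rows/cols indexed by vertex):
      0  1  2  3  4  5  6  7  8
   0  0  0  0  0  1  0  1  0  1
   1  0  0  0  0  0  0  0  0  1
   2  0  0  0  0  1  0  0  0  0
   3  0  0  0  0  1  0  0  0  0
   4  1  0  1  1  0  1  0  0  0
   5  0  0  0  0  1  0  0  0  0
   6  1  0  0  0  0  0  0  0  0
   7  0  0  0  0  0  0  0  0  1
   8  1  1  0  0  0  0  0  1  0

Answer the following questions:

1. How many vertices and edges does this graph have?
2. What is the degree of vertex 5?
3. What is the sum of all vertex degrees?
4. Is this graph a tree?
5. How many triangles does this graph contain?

Count: 9 vertices, 8 edges.
Vertex 5 has neighbors [4], degree = 1.
Handshaking lemma: 2 * 8 = 16.
A graph is a tree iff it is connected and has exactly n-1 edges. This graph is connected (all 9 vertices in one component) and has 9-1 = 8 edges. It is a tree.
Number of triangles = 0.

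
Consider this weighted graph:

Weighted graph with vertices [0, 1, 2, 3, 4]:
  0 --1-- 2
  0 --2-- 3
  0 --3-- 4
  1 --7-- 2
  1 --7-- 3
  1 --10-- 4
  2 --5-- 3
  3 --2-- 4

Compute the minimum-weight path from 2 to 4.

Using Dijkstra's algorithm from vertex 2:
Shortest path: 2 -> 0 -> 4
Total weight: 1 + 3 = 4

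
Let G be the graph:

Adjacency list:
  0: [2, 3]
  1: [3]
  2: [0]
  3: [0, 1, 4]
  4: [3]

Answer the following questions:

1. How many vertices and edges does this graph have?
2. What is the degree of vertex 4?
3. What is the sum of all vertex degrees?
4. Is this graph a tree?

Count: 5 vertices, 4 edges.
Vertex 4 has neighbors [3], degree = 1.
Handshaking lemma: 2 * 4 = 8.
A graph is a tree iff it is connected and has exactly n-1 edges. This graph is connected (all 5 vertices in one component) and has 5-1 = 4 edges. It is a tree.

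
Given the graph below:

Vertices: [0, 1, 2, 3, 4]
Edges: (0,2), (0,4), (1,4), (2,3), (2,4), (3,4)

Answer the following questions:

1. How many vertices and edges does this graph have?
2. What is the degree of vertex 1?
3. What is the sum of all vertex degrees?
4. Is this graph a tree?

Count: 5 vertices, 6 edges.
Vertex 1 has neighbors [4], degree = 1.
Handshaking lemma: 2 * 6 = 12.
A tree on 5 vertices has 4 edges. This graph has 6 edges (2 extra). Not a tree.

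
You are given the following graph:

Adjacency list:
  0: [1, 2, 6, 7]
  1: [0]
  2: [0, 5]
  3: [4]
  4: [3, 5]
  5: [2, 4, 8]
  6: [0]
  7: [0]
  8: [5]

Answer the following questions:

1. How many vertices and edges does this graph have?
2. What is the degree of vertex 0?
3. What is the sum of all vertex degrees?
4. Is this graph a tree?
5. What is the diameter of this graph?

Count: 9 vertices, 8 edges.
Vertex 0 has neighbors [1, 2, 6, 7], degree = 4.
Handshaking lemma: 2 * 8 = 16.
A graph is a tree iff it is connected and has exactly n-1 edges. This graph is connected (all 9 vertices in one component) and has 9-1 = 8 edges. It is a tree.
Diameter (longest shortest path) = 5.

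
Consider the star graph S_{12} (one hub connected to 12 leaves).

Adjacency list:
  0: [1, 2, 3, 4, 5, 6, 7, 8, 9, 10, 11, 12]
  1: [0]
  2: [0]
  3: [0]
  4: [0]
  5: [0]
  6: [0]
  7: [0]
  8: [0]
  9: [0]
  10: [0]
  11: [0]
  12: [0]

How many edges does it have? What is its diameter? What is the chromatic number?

Star graph S_{12}: the hub connects to all 12 leaves.
Edges = 12.
Diameter = 2 (any leaf to hub is 1, leaf to leaf through hub is 2).
Star graphs are bipartite (hub vs leaves), so chromatic number = 2.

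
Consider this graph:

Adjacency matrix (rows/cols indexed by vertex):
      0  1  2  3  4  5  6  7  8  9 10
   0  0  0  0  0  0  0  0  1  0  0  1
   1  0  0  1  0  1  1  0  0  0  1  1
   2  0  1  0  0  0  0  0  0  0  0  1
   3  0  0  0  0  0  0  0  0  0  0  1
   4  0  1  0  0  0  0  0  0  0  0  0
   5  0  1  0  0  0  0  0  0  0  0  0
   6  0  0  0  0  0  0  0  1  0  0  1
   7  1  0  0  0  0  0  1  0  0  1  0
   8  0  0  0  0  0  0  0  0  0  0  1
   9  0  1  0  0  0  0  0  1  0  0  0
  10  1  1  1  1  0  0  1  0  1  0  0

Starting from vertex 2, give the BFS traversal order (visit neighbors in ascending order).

BFS from vertex 2 (neighbors processed in ascending order):
Visit order: 2, 1, 10, 4, 5, 9, 0, 3, 6, 8, 7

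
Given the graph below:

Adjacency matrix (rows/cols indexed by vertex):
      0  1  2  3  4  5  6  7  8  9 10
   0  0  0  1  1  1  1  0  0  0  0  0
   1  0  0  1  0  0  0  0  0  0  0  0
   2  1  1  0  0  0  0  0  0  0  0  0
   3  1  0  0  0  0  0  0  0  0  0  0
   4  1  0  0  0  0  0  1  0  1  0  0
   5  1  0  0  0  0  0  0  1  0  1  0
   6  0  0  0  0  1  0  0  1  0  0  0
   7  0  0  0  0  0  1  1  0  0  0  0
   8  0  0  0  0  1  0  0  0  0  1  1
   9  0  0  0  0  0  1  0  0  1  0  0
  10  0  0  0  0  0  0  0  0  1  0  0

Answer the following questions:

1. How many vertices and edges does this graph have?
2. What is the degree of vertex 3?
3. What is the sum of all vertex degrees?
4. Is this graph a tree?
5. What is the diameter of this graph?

Count: 11 vertices, 12 edges.
Vertex 3 has neighbors [0], degree = 1.
Handshaking lemma: 2 * 12 = 24.
A tree on 11 vertices has 10 edges. This graph has 12 edges (2 extra). Not a tree.
Diameter (longest shortest path) = 5.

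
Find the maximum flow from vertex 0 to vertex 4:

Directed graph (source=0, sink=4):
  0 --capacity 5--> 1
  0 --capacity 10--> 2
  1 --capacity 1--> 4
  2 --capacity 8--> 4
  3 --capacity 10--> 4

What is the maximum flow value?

Computing max flow:
  Flow on (0->1): 1/5
  Flow on (0->2): 8/10
  Flow on (1->4): 1/1
  Flow on (2->4): 8/8
Maximum flow = 9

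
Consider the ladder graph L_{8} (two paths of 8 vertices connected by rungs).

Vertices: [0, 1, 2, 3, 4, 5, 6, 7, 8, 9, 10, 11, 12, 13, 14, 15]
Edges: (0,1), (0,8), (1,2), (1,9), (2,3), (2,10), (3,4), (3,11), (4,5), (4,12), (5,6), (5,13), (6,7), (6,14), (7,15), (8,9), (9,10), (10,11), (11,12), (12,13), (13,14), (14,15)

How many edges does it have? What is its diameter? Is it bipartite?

Ladder graph L_{8}: 8 rungs + 2 * (8-1) path edges = 8 + 14 = 22 edges.
Diameter = 8.
Ladder graphs are bipartite (alternating coloring along each path).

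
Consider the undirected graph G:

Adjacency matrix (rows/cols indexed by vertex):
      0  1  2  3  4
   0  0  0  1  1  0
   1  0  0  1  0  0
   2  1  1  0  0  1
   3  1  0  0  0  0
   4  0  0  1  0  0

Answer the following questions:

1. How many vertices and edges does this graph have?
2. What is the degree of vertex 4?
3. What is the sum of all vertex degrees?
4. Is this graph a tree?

Count: 5 vertices, 4 edges.
Vertex 4 has neighbors [2], degree = 1.
Handshaking lemma: 2 * 4 = 8.
A graph is a tree iff it is connected and has exactly n-1 edges. This graph is connected (all 5 vertices in one component) and has 5-1 = 4 edges. It is a tree.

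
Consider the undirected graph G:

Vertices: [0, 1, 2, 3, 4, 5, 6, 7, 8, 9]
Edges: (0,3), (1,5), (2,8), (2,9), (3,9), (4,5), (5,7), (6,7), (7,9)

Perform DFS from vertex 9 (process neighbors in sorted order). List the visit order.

DFS from vertex 9 (neighbors processed in ascending order):
Visit order: 9, 2, 8, 3, 0, 7, 5, 1, 4, 6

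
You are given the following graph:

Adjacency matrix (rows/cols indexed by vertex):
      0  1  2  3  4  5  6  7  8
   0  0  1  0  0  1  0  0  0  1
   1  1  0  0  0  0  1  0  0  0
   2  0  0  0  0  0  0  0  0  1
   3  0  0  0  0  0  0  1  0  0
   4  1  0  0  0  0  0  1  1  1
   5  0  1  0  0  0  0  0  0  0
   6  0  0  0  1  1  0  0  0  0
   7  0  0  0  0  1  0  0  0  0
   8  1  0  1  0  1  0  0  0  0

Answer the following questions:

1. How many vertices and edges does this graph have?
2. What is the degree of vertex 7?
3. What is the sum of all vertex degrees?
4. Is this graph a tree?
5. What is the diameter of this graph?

Count: 9 vertices, 9 edges.
Vertex 7 has neighbors [4], degree = 1.
Handshaking lemma: 2 * 9 = 18.
A tree on 9 vertices has 8 edges. This graph has 9 edges (1 extra). Not a tree.
Diameter (longest shortest path) = 5.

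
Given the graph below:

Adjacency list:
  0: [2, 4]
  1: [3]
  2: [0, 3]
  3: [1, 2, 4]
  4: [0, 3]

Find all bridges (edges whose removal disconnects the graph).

A bridge is an edge whose removal increases the number of connected components.
Bridges found: (1,3)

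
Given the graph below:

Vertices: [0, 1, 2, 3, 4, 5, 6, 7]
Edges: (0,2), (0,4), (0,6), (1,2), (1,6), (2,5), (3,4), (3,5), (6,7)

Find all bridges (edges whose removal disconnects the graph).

A bridge is an edge whose removal increases the number of connected components.
Bridges found: (6,7)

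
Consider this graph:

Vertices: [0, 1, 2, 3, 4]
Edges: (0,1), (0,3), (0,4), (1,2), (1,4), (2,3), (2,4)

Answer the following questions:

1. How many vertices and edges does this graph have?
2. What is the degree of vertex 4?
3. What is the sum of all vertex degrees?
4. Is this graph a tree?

Count: 5 vertices, 7 edges.
Vertex 4 has neighbors [0, 1, 2], degree = 3.
Handshaking lemma: 2 * 7 = 14.
A tree on 5 vertices has 4 edges. This graph has 7 edges (3 extra). Not a tree.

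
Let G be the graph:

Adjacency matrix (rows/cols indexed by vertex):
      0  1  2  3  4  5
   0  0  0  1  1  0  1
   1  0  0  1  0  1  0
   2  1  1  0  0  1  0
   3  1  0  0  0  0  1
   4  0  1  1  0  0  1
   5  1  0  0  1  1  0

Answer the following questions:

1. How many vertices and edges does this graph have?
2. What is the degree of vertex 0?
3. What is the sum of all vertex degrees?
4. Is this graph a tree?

Count: 6 vertices, 8 edges.
Vertex 0 has neighbors [2, 3, 5], degree = 3.
Handshaking lemma: 2 * 8 = 16.
A tree on 6 vertices has 5 edges. This graph has 8 edges (3 extra). Not a tree.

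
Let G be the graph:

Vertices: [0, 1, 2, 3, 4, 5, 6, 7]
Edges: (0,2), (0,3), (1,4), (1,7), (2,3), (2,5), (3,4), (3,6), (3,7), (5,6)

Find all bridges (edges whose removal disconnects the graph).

No bridges found. The graph is 2-edge-connected (no single edge removal disconnects it).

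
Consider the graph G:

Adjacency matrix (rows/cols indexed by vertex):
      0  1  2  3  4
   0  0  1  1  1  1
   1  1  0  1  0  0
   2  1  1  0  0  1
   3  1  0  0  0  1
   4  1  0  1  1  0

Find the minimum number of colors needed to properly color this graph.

The graph has a maximum clique of size 3 (lower bound on chromatic number).
A valid 3-coloring: {0: 0, 1: 2, 2: 1, 3: 1, 4: 2}.
Chromatic number = 3.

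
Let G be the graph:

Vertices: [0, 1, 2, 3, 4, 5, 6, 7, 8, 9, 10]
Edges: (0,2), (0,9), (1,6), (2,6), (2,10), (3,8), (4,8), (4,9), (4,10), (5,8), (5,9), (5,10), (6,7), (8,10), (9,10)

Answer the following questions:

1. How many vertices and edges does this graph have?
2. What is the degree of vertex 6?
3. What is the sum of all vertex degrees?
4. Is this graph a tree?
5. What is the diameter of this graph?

Count: 11 vertices, 15 edges.
Vertex 6 has neighbors [1, 2, 7], degree = 3.
Handshaking lemma: 2 * 15 = 30.
A tree on 11 vertices has 10 edges. This graph has 15 edges (5 extra). Not a tree.
Diameter (longest shortest path) = 5.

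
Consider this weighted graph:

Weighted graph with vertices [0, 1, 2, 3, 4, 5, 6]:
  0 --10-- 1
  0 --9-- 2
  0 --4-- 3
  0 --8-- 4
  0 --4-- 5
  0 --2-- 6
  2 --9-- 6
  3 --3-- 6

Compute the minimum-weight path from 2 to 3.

Using Dijkstra's algorithm from vertex 2:
Shortest path: 2 -> 6 -> 3
Total weight: 9 + 3 = 12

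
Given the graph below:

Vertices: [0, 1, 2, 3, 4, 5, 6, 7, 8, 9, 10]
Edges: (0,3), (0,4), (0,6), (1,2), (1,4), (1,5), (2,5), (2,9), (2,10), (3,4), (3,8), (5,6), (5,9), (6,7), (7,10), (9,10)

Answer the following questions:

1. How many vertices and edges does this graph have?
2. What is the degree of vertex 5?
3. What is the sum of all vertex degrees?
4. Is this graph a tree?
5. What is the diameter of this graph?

Count: 11 vertices, 16 edges.
Vertex 5 has neighbors [1, 2, 6, 9], degree = 4.
Handshaking lemma: 2 * 16 = 32.
A tree on 11 vertices has 10 edges. This graph has 16 edges (6 extra). Not a tree.
Diameter (longest shortest path) = 5.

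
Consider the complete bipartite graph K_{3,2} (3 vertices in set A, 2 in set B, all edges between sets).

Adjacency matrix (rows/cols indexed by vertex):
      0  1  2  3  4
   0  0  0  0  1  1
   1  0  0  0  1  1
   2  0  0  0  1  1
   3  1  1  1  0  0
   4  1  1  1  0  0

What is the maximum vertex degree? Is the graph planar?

Set-A vertices have degree 2; set-B vertices have degree 3. Maximum degree = max(3,2) = 3.
min(3,2) <= 2, so K_{3,2} avoids a K_{3,3} subdivision and is planar.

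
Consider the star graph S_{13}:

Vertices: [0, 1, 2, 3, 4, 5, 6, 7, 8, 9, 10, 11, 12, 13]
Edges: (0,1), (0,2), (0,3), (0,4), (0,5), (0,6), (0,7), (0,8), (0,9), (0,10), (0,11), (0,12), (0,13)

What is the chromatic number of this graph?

S_{13} has one hub adjacent to 13 leaves; leaves are pairwise non-adjacent.
Color the hub 0 and every leaf 1.
Chromatic number = 2.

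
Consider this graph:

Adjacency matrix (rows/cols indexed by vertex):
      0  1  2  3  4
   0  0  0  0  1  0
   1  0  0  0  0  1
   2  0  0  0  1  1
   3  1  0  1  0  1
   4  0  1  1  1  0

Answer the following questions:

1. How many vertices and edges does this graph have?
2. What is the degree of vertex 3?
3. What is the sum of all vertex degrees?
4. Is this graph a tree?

Count: 5 vertices, 5 edges.
Vertex 3 has neighbors [0, 2, 4], degree = 3.
Handshaking lemma: 2 * 5 = 10.
A tree on 5 vertices has 4 edges. This graph has 5 edges (1 extra). Not a tree.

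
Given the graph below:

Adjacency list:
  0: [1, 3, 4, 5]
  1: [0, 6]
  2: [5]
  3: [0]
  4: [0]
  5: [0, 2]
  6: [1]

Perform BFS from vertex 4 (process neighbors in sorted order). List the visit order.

BFS from vertex 4 (neighbors processed in ascending order):
Visit order: 4, 0, 1, 3, 5, 6, 2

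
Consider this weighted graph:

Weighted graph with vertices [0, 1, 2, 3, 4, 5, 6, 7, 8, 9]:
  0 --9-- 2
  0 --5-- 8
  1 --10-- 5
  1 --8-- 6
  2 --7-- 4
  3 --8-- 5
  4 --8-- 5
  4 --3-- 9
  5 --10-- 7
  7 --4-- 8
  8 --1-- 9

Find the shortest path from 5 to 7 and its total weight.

Using Dijkstra's algorithm from vertex 5:
Shortest path: 5 -> 7
Total weight: 10 = 10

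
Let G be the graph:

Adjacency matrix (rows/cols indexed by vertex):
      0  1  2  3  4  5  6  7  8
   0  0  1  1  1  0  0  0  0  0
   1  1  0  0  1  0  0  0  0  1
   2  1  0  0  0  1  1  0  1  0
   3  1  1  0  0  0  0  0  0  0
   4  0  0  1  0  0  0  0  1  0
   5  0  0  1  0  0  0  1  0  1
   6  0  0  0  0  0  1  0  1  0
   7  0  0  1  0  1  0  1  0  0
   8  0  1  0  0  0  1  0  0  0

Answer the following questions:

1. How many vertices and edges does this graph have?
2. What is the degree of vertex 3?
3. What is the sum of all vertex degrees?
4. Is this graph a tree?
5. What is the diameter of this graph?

Count: 9 vertices, 12 edges.
Vertex 3 has neighbors [0, 1], degree = 2.
Handshaking lemma: 2 * 12 = 24.
A tree on 9 vertices has 8 edges. This graph has 12 edges (4 extra). Not a tree.
Diameter (longest shortest path) = 4.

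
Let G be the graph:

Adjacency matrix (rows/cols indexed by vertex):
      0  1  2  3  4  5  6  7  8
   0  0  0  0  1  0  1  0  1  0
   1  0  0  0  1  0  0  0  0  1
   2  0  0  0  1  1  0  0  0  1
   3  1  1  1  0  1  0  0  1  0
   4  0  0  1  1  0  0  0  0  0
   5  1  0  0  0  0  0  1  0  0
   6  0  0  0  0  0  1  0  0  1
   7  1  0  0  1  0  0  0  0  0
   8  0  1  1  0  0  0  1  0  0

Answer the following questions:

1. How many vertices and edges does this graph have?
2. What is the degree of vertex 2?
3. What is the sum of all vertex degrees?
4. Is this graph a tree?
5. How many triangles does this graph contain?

Count: 9 vertices, 12 edges.
Vertex 2 has neighbors [3, 4, 8], degree = 3.
Handshaking lemma: 2 * 12 = 24.
A tree on 9 vertices has 8 edges. This graph has 12 edges (4 extra). Not a tree.
Number of triangles = 2.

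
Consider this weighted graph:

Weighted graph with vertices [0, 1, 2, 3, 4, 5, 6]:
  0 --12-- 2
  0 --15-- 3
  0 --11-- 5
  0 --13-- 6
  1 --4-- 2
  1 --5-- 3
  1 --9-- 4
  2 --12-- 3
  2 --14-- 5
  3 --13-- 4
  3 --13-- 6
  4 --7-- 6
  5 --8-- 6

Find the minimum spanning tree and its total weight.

Applying Kruskal's algorithm (sort edges by weight, add if no cycle):
  Add (1,2) w=4
  Add (1,3) w=5
  Add (4,6) w=7
  Add (5,6) w=8
  Add (1,4) w=9
  Add (0,5) w=11
  Skip (0,2) w=12 (creates cycle)
  Skip (2,3) w=12 (creates cycle)
  Skip (0,6) w=13 (creates cycle)
  Skip (3,6) w=13 (creates cycle)
  Skip (3,4) w=13 (creates cycle)
  Skip (2,5) w=14 (creates cycle)
  Skip (0,3) w=15 (creates cycle)
MST weight = 44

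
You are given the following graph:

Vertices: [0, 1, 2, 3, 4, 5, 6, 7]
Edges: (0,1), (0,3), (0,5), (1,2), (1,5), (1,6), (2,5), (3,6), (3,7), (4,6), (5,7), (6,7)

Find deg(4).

Vertex 4 has neighbors [6], so deg(4) = 1.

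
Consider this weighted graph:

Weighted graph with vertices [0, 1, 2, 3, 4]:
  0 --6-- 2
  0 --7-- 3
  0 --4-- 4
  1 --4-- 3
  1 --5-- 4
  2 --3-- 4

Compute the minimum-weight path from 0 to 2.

Using Dijkstra's algorithm from vertex 0:
Shortest path: 0 -> 2
Total weight: 6 = 6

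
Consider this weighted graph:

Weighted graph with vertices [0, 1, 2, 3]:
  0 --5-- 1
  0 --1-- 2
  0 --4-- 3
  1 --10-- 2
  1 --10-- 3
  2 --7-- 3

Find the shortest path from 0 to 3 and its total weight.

Using Dijkstra's algorithm from vertex 0:
Shortest path: 0 -> 3
Total weight: 4 = 4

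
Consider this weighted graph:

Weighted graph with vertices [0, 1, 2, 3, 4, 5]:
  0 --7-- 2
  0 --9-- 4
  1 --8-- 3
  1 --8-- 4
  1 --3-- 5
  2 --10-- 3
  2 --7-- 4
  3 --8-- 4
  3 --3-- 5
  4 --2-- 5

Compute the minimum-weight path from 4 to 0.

Using Dijkstra's algorithm from vertex 4:
Shortest path: 4 -> 0
Total weight: 9 = 9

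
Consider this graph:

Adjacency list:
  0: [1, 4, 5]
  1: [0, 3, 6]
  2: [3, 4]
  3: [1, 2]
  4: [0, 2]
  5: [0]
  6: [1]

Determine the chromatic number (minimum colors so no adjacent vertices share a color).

The graph has a maximum clique of size 2 (lower bound on chromatic number).
A valid 3-coloring: {0: 0, 1: 1, 2: 0, 3: 2, 4: 1, 5: 1, 6: 0}.
No proper 2-coloring exists (verified by exhaustive search).
Chromatic number = 3.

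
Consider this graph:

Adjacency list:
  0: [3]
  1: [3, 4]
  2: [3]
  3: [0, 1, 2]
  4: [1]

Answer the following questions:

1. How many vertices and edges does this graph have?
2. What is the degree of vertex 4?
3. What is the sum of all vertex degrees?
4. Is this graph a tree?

Count: 5 vertices, 4 edges.
Vertex 4 has neighbors [1], degree = 1.
Handshaking lemma: 2 * 4 = 8.
A graph is a tree iff it is connected and has exactly n-1 edges. This graph is connected (all 5 vertices in one component) and has 5-1 = 4 edges. It is a tree.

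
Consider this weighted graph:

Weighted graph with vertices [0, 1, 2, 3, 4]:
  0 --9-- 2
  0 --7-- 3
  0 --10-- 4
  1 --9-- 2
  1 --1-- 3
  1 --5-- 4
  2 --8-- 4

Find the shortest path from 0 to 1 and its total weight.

Using Dijkstra's algorithm from vertex 0:
Shortest path: 0 -> 3 -> 1
Total weight: 7 + 1 = 8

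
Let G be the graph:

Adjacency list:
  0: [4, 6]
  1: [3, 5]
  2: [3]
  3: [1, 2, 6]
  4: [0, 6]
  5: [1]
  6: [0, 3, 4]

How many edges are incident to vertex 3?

Vertex 3 has neighbors [1, 2, 6], so deg(3) = 3.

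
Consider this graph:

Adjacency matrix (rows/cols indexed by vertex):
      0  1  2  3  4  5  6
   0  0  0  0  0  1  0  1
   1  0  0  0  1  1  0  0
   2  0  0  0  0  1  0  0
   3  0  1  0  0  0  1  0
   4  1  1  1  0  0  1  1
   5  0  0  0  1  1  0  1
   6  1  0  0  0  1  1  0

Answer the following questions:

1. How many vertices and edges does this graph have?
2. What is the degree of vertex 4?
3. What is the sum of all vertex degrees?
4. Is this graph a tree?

Count: 7 vertices, 9 edges.
Vertex 4 has neighbors [0, 1, 2, 5, 6], degree = 5.
Handshaking lemma: 2 * 9 = 18.
A tree on 7 vertices has 6 edges. This graph has 9 edges (3 extra). Not a tree.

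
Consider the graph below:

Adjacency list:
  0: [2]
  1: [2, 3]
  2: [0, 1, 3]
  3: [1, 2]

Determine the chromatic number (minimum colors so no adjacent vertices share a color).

The graph has a maximum clique of size 3 (lower bound on chromatic number).
A valid 3-coloring: {0: 1, 1: 1, 2: 0, 3: 2}.
Chromatic number = 3.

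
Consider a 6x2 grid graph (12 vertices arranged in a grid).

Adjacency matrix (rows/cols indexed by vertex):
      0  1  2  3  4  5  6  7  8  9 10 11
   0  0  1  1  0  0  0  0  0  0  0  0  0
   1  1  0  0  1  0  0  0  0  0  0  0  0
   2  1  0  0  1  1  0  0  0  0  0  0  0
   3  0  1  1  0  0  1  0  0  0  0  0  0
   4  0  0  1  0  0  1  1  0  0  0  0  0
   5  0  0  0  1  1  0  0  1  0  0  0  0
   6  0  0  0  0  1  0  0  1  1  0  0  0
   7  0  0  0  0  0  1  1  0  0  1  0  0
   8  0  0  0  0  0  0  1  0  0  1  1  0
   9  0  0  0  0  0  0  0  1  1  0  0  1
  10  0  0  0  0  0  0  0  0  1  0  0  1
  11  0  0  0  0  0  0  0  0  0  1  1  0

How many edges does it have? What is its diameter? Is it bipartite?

A 6x2 grid has 10 vertical edges and 6 horizontal edges.
Total edges = 10 + 6 = 16.
Diameter = (6-1) + (2-1) = 6 (corner to opposite corner).
Grid graphs are bipartite (checkerboard coloring).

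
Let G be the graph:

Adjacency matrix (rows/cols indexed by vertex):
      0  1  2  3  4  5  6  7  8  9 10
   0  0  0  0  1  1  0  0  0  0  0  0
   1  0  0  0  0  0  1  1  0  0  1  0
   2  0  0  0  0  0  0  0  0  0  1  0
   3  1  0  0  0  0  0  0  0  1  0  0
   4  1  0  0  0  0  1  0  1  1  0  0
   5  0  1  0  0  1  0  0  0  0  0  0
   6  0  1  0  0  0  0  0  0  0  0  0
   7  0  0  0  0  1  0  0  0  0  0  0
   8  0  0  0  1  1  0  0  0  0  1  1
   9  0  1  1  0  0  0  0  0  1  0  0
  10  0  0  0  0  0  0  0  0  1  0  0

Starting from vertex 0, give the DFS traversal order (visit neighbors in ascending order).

DFS from vertex 0 (neighbors processed in ascending order):
Visit order: 0, 3, 8, 4, 5, 1, 6, 9, 2, 7, 10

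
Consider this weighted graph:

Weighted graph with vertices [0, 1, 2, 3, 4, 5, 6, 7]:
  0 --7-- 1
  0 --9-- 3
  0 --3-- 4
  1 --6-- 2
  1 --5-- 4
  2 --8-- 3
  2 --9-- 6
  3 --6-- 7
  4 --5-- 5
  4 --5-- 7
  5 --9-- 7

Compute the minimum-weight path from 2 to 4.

Using Dijkstra's algorithm from vertex 2:
Shortest path: 2 -> 1 -> 4
Total weight: 6 + 5 = 11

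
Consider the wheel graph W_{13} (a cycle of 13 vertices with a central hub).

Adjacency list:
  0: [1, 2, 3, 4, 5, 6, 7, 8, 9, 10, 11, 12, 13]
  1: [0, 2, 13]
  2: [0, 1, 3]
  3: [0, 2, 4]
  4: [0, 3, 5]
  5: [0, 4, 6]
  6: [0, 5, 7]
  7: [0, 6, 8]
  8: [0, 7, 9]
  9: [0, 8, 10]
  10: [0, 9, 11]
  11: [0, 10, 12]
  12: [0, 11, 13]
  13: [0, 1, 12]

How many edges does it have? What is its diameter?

Wheel graph W_{13}: 13 cycle edges + 13 spoke edges = 26 edges.
The hub is distance 1 from all cycle vertices. Max distance between cycle vertices through hub is 2.
Diameter = 2.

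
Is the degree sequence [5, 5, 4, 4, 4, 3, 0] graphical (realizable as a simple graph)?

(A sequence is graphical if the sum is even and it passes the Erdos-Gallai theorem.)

Sum of degrees = 25. Sum is odd, so the sequence is NOT graphical.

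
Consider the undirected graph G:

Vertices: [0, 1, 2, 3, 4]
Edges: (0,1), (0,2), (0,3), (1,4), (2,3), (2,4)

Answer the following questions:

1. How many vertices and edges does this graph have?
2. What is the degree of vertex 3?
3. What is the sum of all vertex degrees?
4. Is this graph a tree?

Count: 5 vertices, 6 edges.
Vertex 3 has neighbors [0, 2], degree = 2.
Handshaking lemma: 2 * 6 = 12.
A tree on 5 vertices has 4 edges. This graph has 6 edges (2 extra). Not a tree.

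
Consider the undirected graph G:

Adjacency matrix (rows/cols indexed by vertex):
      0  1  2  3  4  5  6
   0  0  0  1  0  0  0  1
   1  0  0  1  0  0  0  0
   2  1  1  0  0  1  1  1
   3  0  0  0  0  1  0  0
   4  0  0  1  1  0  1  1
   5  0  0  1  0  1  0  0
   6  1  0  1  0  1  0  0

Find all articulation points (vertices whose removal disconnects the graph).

An articulation point is a vertex whose removal disconnects the graph.
Articulation points: [2, 4]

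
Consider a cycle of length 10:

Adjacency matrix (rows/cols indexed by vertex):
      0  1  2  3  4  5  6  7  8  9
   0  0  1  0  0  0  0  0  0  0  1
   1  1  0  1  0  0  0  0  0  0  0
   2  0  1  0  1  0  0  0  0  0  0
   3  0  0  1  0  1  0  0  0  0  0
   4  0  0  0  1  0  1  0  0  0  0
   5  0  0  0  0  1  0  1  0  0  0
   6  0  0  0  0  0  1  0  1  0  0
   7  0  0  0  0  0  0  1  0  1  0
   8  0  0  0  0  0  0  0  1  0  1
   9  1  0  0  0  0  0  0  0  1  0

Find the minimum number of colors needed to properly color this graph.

This is an even cycle (C_10). Even cycles are bipartite.
Chromatic number = 2.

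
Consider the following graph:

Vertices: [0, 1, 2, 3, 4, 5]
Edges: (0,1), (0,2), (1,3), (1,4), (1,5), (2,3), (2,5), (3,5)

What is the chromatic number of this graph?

The graph has a maximum clique of size 3 (lower bound on chromatic number).
A valid 3-coloring: {0: 1, 1: 0, 2: 0, 3: 1, 4: 1, 5: 2}.
Chromatic number = 3.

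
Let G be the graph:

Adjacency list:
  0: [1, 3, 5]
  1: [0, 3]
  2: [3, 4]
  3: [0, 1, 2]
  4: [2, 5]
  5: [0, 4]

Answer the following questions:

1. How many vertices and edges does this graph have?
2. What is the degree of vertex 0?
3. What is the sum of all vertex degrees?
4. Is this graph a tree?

Count: 6 vertices, 7 edges.
Vertex 0 has neighbors [1, 3, 5], degree = 3.
Handshaking lemma: 2 * 7 = 14.
A tree on 6 vertices has 5 edges. This graph has 7 edges (2 extra). Not a tree.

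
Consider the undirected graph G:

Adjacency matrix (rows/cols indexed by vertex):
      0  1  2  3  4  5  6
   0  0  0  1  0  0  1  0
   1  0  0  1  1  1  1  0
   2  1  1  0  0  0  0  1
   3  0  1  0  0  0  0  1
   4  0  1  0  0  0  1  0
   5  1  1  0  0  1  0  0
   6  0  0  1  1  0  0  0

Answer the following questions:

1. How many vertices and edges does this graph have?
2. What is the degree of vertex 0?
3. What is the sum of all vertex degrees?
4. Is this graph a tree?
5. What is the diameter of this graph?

Count: 7 vertices, 9 edges.
Vertex 0 has neighbors [2, 5], degree = 2.
Handshaking lemma: 2 * 9 = 18.
A tree on 7 vertices has 6 edges. This graph has 9 edges (3 extra). Not a tree.
Diameter (longest shortest path) = 3.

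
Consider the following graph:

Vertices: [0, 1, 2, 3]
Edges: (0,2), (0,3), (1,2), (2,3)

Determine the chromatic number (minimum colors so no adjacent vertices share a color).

The graph has a maximum clique of size 3 (lower bound on chromatic number).
A valid 3-coloring: {0: 1, 1: 1, 2: 0, 3: 2}.
Chromatic number = 3.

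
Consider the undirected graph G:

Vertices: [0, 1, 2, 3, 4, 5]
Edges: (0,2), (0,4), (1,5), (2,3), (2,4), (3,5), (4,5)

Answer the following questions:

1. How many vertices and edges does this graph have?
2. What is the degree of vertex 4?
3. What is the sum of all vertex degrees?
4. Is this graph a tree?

Count: 6 vertices, 7 edges.
Vertex 4 has neighbors [0, 2, 5], degree = 3.
Handshaking lemma: 2 * 7 = 14.
A tree on 6 vertices has 5 edges. This graph has 7 edges (2 extra). Not a tree.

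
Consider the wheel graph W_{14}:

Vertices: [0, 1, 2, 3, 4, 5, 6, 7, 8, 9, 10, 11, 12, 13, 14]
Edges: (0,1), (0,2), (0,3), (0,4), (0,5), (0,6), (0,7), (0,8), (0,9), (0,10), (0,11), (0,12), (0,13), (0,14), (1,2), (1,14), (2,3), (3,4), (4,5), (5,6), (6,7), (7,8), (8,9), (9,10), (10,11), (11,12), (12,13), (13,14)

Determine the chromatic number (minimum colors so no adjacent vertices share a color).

W_{14} = C_{14} plus a hub adjacent to every cycle vertex.
The outer cycle needs 2 colors (even cycle); the hub is adjacent to all of them so needs a fresh color.
Chromatic number = 2 + 1 = 3.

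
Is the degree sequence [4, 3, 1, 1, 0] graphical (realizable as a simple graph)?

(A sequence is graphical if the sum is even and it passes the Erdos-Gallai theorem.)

Sum of degrees = 9. Sum is odd, so the sequence is NOT graphical.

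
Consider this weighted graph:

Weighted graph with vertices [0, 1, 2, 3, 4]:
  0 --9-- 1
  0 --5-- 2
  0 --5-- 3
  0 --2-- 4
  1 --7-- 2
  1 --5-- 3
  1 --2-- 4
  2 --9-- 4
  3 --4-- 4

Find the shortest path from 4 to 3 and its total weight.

Using Dijkstra's algorithm from vertex 4:
Shortest path: 4 -> 3
Total weight: 4 = 4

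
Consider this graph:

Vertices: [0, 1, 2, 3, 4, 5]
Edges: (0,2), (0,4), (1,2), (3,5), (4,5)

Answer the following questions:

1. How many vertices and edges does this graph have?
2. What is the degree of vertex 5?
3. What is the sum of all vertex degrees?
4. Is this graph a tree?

Count: 6 vertices, 5 edges.
Vertex 5 has neighbors [3, 4], degree = 2.
Handshaking lemma: 2 * 5 = 10.
A graph is a tree iff it is connected and has exactly n-1 edges. This graph is connected (all 6 vertices in one component) and has 6-1 = 5 edges. It is a tree.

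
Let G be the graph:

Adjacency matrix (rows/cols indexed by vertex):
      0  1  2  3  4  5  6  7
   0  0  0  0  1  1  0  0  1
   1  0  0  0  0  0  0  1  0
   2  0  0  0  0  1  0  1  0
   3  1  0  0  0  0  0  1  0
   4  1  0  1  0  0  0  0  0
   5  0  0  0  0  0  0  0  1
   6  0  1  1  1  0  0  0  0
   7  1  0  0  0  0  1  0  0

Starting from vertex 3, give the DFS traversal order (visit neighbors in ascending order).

DFS from vertex 3 (neighbors processed in ascending order):
Visit order: 3, 0, 4, 2, 6, 1, 7, 5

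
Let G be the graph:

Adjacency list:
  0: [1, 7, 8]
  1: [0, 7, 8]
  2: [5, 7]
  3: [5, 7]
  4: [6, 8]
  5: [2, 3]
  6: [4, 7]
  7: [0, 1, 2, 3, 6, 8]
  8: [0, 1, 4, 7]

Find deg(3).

Vertex 3 has neighbors [5, 7], so deg(3) = 2.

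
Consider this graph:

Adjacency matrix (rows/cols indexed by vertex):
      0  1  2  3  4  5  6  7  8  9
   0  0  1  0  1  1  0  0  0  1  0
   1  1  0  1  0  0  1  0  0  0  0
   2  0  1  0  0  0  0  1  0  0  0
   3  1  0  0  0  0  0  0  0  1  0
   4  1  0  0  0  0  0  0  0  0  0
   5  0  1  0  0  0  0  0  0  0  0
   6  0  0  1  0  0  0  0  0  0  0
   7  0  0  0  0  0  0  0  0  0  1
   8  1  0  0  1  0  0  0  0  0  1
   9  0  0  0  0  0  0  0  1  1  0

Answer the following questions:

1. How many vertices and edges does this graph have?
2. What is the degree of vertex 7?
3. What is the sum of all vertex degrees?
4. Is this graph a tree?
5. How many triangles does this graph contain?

Count: 10 vertices, 10 edges.
Vertex 7 has neighbors [9], degree = 1.
Handshaking lemma: 2 * 10 = 20.
A tree on 10 vertices has 9 edges. This graph has 10 edges (1 extra). Not a tree.
Number of triangles = 1.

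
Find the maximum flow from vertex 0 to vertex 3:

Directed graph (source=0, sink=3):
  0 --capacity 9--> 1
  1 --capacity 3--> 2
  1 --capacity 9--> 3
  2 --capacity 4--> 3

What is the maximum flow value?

Computing max flow:
  Flow on (0->1): 9/9
  Flow on (1->3): 9/9
Maximum flow = 9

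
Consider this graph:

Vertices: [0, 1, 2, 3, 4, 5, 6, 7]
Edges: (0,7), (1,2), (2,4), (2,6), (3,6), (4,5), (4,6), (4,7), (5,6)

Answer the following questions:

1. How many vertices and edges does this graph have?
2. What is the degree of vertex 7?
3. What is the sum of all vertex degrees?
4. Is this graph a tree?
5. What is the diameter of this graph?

Count: 8 vertices, 9 edges.
Vertex 7 has neighbors [0, 4], degree = 2.
Handshaking lemma: 2 * 9 = 18.
A tree on 8 vertices has 7 edges. This graph has 9 edges (2 extra). Not a tree.
Diameter (longest shortest path) = 4.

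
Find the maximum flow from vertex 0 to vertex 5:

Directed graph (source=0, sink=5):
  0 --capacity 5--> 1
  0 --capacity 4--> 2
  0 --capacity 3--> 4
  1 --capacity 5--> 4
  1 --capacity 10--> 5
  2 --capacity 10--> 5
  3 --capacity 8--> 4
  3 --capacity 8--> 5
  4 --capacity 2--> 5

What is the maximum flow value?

Computing max flow:
  Flow on (0->1): 5/5
  Flow on (0->2): 4/4
  Flow on (0->4): 2/3
  Flow on (1->5): 5/10
  Flow on (2->5): 4/10
  Flow on (4->5): 2/2
Maximum flow = 11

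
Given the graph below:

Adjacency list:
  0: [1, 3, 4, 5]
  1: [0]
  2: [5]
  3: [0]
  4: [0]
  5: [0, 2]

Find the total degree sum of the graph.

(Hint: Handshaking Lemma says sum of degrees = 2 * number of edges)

Count edges: 5 edges.
By Handshaking Lemma: sum of degrees = 2 * 5 = 10.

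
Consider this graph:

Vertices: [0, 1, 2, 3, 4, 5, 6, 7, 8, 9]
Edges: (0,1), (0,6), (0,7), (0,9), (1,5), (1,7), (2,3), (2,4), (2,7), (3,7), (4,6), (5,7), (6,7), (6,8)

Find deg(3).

Vertex 3 has neighbors [2, 7], so deg(3) = 2.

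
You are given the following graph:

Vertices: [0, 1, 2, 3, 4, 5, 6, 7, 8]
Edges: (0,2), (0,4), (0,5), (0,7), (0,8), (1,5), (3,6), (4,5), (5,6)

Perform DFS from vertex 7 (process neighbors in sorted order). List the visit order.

DFS from vertex 7 (neighbors processed in ascending order):
Visit order: 7, 0, 2, 4, 5, 1, 6, 3, 8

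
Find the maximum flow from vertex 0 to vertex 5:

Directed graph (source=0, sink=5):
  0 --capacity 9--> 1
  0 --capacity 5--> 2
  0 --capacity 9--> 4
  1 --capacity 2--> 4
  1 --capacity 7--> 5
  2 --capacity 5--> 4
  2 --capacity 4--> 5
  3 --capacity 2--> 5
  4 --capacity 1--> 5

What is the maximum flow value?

Computing max flow:
  Flow on (0->1): 7/9
  Flow on (0->2): 4/5
  Flow on (0->4): 1/9
  Flow on (1->5): 7/7
  Flow on (2->5): 4/4
  Flow on (4->5): 1/1
Maximum flow = 12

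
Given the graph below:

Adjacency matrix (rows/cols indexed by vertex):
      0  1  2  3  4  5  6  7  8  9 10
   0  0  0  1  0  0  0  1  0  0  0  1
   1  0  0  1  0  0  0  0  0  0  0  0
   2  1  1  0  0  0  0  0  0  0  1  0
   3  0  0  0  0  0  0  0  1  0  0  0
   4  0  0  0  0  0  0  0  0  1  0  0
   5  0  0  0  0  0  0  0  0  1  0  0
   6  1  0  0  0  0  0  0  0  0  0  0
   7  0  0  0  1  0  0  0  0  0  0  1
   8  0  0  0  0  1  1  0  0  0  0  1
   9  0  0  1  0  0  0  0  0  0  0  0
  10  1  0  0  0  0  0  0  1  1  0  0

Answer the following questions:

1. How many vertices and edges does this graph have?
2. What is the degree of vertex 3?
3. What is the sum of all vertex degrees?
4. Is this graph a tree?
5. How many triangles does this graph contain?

Count: 11 vertices, 10 edges.
Vertex 3 has neighbors [7], degree = 1.
Handshaking lemma: 2 * 10 = 20.
A graph is a tree iff it is connected and has exactly n-1 edges. This graph is connected (all 11 vertices in one component) and has 11-1 = 10 edges. It is a tree.
Number of triangles = 0.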